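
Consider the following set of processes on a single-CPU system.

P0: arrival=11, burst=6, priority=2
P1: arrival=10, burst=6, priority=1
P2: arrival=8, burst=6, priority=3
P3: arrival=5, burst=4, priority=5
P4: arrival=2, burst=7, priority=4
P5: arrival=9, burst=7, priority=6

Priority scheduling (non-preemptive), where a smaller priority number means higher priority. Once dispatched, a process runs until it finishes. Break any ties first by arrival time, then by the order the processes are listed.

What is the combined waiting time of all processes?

Schedule: | idle 0-2 | P4 2-9 | P2 9-15 | P1 15-21 | P0 21-27 | P3 27-31 | P5 31-38 |
Completion: P0=27  P1=21  P2=15  P3=31  P4=9  P5=38
Turnaround (C−A): P0=16  P1=11  P2=7  P3=26  P4=7  P5=29
Waiting = turnaround − burst: P0=10, P1=5, P2=1, P3=22, P4=0, P5=22
Total waiting = 10 + 5 + 1 + 22 + 0 + 22 = 60

60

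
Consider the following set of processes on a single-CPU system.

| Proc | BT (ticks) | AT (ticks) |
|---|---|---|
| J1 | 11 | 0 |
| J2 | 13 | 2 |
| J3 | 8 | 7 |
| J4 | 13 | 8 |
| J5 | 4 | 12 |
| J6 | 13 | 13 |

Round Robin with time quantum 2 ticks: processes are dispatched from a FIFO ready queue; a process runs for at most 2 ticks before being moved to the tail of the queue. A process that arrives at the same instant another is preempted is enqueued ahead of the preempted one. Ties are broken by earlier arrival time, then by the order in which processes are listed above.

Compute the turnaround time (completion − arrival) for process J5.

20

Schedule: | J1 0-2 | J2 2-4 | J1 4-6 | J2 6-8 | J1 8-10 | J3 10-12 | J4 12-14 | J2 14-16 | J1 16-18 | J5 18-20 | J3 20-22 | J6 22-24 | J4 24-26 | J2 26-28 | J1 28-30 | J5 30-32 | J3 32-34 | J6 34-36 | J4 36-38 | J2 38-40 | J1 40-41 | J3 41-43 | J6 43-45 | J4 45-47 | J2 47-49 | J6 49-51 | J4 51-53 | J2 53-54 | J6 54-56 | J4 56-58 | J6 58-60 | J4 60-61 | J6 61-62 |
Completion: J1=41  J2=54  J3=43  J4=61  J5=32  J6=62
Turnaround(J5) = completion − arrival = 32 − 12 = 20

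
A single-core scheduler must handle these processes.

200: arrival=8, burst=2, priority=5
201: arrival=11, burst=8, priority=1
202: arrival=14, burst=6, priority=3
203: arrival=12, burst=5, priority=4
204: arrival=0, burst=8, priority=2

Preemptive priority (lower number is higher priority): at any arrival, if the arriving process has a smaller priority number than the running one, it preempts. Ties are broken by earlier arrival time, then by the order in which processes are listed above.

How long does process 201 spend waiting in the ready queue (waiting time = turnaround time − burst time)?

0

Timeline: | 204 0-8 | 200 8-10 | idle 10-11 | 201 11-19 | 202 19-25 | 203 25-30 |
Completion: 200=10  201=19  202=25  203=30  204=8
Turnaround (C−A): 200=2  201=8  202=11  203=18  204=8
Waiting(201) = turnaround − burst = 8 − 8 = 0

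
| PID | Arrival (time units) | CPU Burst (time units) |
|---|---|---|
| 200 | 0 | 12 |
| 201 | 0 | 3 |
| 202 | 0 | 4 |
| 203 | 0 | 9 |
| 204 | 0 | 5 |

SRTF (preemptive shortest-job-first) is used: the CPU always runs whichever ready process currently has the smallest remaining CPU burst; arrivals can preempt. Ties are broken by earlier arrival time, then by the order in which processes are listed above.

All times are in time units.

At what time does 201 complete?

Gantt: | 201 0-3 | 202 3-7 | 204 7-12 | 203 12-21 | 200 21-33 |
Completion: 200=33  201=3  202=7  203=21  204=12

3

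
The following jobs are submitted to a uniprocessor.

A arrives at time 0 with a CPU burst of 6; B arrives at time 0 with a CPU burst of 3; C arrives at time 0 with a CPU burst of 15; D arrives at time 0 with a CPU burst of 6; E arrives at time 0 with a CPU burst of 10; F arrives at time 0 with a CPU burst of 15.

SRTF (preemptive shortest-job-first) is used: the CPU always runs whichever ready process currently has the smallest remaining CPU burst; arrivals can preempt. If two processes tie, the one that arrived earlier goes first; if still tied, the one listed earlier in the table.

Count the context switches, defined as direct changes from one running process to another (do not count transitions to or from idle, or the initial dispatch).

Schedule: | B 0-3 | A 3-9 | D 9-15 | E 15-25 | C 25-40 | F 40-55 |
Completion: A=9  B=3  C=40  D=15  E=25  F=55

5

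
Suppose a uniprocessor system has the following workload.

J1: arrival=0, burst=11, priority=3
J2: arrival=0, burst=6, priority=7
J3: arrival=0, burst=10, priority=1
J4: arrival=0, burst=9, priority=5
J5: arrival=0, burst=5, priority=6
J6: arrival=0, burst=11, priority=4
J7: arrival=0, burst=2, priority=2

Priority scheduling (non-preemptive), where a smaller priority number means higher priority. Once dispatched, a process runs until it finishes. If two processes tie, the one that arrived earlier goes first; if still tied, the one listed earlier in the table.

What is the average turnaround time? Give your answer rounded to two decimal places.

32.00

Schedule: | J3 0-10 | J7 10-12 | J1 12-23 | J6 23-34 | J4 34-43 | J5 43-48 | J2 48-54 |
Completion: J1=23  J2=54  J3=10  J4=43  J5=48  J6=34  J7=12
Turnaround times: J1=23, J2=54, J3=10, J4=43, J5=48, J6=34, J7=12
Average turnaround = (23+54+10+43+48+34+12) / 7 = 224/7 = 32.00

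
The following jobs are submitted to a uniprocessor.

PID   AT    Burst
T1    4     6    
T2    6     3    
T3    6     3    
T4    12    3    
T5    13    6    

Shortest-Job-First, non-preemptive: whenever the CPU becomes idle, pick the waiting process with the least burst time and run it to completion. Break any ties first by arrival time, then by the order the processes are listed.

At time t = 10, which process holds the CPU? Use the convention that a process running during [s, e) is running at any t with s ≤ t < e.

T2

Schedule: | idle 0-4 | T1 4-10 | T2 10-13 | T3 13-16 | T4 16-19 | T5 19-25 |
Completion: T1=10  T2=13  T3=16  T4=19  T5=25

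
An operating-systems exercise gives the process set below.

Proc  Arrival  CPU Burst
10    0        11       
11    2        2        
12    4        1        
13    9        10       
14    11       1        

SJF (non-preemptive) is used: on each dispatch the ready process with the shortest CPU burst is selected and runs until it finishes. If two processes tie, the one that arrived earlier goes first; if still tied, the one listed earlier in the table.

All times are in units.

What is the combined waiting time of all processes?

Gantt: | 10 0-11 | 12 11-12 | 14 12-13 | 11 13-15 | 13 15-25 |
Completion: 10=11  11=15  12=12  13=25  14=13
Turnaround (C−A): 10=11  11=13  12=8  13=16  14=2
Waiting = turnaround − burst: 10=0, 11=11, 12=7, 13=6, 14=1
Total waiting = 0 + 11 + 7 + 6 + 1 = 25

25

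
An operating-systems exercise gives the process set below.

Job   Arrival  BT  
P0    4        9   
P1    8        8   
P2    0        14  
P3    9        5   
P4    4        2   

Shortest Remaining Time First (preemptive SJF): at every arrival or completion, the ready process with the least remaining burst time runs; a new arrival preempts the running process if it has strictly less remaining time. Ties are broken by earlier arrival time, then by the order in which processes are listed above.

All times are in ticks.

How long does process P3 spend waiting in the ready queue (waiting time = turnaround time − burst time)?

Gantt: | P2 0-4 | P4 4-6 | P0 6-9 | P3 9-14 | P0 14-20 | P1 20-28 | P2 28-38 |
Completion: P0=20  P1=28  P2=38  P3=14  P4=6
Waiting(P3) = turnaround − burst = 5 − 5 = 0

0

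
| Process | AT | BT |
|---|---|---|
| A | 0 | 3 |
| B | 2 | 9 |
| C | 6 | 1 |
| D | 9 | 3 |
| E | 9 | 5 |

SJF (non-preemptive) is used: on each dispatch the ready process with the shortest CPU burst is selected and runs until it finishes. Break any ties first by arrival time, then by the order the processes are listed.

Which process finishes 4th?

D

Timeline: | A 0-3 | B 3-12 | C 12-13 | D 13-16 | E 16-21 |
Completion: A=3  B=12  C=13  D=16  E=21
Finish order: A → B → C → D → E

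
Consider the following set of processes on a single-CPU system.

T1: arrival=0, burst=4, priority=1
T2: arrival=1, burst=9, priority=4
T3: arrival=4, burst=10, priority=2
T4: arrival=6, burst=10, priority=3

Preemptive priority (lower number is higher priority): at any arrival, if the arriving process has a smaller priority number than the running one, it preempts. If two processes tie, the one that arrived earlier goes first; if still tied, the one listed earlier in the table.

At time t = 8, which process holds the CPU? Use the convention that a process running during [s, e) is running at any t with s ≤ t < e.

Timeline: | T1 0-4 | T3 4-14 | T4 14-24 | T2 24-33 |
Completion: T1=4  T2=33  T3=14  T4=24
Turnaround (C−A): T1=4  T2=32  T3=10  T4=18

T3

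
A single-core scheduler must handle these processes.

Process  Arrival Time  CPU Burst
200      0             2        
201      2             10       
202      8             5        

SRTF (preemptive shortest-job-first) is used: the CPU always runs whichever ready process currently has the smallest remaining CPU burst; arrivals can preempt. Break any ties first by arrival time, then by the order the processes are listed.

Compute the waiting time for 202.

Timeline: | 200 0-2 | 201 2-12 | 202 12-17 |
Completion: 200=2  201=12  202=17
Waiting(202) = turnaround − burst = 9 − 5 = 4

4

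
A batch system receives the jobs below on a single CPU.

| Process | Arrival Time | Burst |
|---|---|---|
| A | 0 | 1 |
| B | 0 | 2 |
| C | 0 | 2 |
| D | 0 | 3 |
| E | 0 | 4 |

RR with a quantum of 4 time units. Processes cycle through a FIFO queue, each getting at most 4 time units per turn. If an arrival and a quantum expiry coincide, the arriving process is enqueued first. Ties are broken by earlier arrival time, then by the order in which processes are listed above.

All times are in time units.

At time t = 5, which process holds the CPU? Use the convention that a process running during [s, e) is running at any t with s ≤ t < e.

D

Gantt: | A 0-1 | B 1-3 | C 3-5 | D 5-8 | E 8-12 |
Completion: A=1  B=3  C=5  D=8  E=12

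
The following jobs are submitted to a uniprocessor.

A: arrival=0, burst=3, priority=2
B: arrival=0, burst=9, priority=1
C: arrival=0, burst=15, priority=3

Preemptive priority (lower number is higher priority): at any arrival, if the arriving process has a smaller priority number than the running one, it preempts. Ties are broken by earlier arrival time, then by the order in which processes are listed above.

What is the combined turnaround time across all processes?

48

Timeline: | B 0-9 | A 9-12 | C 12-27 |
Completion: A=12  B=9  C=27
Turnaround (C−A): A=12  B=9  C=27
Turnaround = completion − arrival: A=12, B=9, C=27
Total turnaround = 12 + 9 + 27 = 48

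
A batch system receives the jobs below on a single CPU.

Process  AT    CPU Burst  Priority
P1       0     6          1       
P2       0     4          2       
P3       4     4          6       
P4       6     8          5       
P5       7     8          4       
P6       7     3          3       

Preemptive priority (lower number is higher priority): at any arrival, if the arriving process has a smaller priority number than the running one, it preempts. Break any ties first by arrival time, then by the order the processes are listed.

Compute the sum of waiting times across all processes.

Gantt: | P1 0-6 | P2 6-10 | P6 10-13 | P5 13-21 | P4 21-29 | P3 29-33 |
Completion: P1=6  P2=10  P3=33  P4=29  P5=21  P6=13
Turnaround (C−A): P1=6  P2=10  P3=29  P4=23  P5=14  P6=6
Waiting = turnaround − burst: P1=0, P2=6, P3=25, P4=15, P5=6, P6=3
Total waiting = 0 + 6 + 25 + 15 + 6 + 3 = 55

55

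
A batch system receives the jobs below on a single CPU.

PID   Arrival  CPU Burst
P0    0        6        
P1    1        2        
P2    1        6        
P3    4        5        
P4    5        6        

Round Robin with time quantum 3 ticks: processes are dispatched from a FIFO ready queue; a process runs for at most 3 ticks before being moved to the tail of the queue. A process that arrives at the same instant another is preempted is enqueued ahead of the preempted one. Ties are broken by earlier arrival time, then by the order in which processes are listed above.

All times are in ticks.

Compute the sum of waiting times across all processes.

47

Gantt: | P0 0-3 | P1 3-5 | P2 5-8 | P0 8-11 | P3 11-14 | P4 14-17 | P2 17-20 | P3 20-22 | P4 22-25 |
Completion: P0=11  P1=5  P2=20  P3=22  P4=25
Turnaround (C−A): P0=11  P1=4  P2=19  P3=18  P4=20
Waiting = turnaround − burst: P0=5, P1=2, P2=13, P3=13, P4=14
Total waiting = 5 + 2 + 13 + 13 + 14 = 47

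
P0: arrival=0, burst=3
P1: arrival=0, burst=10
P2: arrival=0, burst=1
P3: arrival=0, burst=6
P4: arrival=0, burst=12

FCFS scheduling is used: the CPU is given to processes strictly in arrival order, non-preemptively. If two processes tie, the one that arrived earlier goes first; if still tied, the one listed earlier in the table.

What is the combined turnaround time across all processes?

82

Schedule: | P0 0-3 | P1 3-13 | P2 13-14 | P3 14-20 | P4 20-32 |
Completion: P0=3  P1=13  P2=14  P3=20  P4=32
Turnaround (C−A): P0=3  P1=13  P2=14  P3=20  P4=32
Turnaround = completion − arrival: P0=3, P1=13, P2=14, P3=20, P4=32
Total turnaround = 3 + 13 + 14 + 20 + 32 = 82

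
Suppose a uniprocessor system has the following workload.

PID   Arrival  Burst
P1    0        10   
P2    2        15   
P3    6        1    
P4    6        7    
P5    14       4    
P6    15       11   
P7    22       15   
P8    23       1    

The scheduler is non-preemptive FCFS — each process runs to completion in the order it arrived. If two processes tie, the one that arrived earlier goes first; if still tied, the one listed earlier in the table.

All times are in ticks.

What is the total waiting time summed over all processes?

154

Gantt: | P1 0-10 | P2 10-25 | P3 25-26 | P4 26-33 | P5 33-37 | P6 37-48 | P7 48-63 | P8 63-64 |
Completion: P1=10  P2=25  P3=26  P4=33  P5=37  P6=48  P7=63  P8=64
Waiting = turnaround − burst: P1=0, P2=8, P3=19, P4=20, P5=19, P6=22, P7=26, P8=40
Total waiting = 0 + 8 + 19 + 20 + 19 + 22 + 26 + 40 = 154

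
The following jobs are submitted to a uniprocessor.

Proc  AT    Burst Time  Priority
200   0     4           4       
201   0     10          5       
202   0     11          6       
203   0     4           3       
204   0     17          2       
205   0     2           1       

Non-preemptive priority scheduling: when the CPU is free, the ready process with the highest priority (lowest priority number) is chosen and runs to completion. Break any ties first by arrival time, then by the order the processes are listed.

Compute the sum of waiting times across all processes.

108

Gantt: | 205 0-2 | 204 2-19 | 203 19-23 | 200 23-27 | 201 27-37 | 202 37-48 |
Completion: 200=27  201=37  202=48  203=23  204=19  205=2
Waiting = turnaround − burst: 200=23, 201=27, 202=37, 203=19, 204=2, 205=0
Total waiting = 23 + 27 + 37 + 19 + 2 + 0 = 108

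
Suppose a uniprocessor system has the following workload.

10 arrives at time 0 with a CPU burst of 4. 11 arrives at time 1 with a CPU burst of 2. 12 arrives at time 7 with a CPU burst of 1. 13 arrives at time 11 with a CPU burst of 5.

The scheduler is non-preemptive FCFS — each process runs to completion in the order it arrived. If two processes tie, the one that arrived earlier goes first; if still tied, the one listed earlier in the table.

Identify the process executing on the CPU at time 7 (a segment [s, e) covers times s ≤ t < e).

12

Gantt: | 10 0-4 | 11 4-6 | idle 6-7 | 12 7-8 | idle 8-11 | 13 11-16 |
Completion: 10=4  11=6  12=8  13=16
Turnaround (C−A): 10=4  11=5  12=1  13=5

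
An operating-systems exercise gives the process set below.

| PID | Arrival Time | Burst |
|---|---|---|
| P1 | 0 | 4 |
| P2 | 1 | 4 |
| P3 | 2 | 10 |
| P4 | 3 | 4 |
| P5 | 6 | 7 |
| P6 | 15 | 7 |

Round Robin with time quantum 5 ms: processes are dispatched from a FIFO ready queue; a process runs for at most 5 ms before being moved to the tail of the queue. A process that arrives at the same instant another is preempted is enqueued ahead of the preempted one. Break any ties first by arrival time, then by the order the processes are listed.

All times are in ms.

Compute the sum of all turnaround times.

99

Timeline: | P1 0-4 | P2 4-8 | P3 8-13 | P4 13-17 | P5 17-22 | P3 22-27 | P6 27-32 | P5 32-34 | P6 34-36 |
Completion: P1=4  P2=8  P3=27  P4=17  P5=34  P6=36
Turnaround = completion − arrival: P1=4, P2=7, P3=25, P4=14, P5=28, P6=21
Total turnaround = 4 + 7 + 25 + 14 + 28 + 21 = 99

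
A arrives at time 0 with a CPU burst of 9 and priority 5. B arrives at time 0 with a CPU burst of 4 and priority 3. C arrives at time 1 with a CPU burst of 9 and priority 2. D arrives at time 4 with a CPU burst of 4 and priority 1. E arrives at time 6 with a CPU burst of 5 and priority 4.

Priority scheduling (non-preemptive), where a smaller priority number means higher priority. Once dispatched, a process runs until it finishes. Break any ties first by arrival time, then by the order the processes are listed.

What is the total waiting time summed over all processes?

Timeline: | B 0-4 | D 4-8 | C 8-17 | E 17-22 | A 22-31 |
Completion: A=31  B=4  C=17  D=8  E=22
Turnaround (C−A): A=31  B=4  C=16  D=4  E=16
Waiting = turnaround − burst: A=22, B=0, C=7, D=0, E=11
Total waiting = 22 + 0 + 7 + 0 + 11 = 40

40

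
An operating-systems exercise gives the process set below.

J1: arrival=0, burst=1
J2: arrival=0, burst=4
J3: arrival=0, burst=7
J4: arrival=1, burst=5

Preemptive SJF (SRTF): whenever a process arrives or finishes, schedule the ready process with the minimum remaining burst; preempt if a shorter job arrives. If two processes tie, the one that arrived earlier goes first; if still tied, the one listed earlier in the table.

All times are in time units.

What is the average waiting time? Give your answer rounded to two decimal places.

3.75

Timeline: | J1 0-1 | J2 1-5 | J4 5-10 | J3 10-17 |
Completion: J1=1  J2=5  J3=17  J4=10
Waiting times: J1=0, J2=1, J3=10, J4=4
Average waiting = (0+1+10+4) / 4 = 15/4 = 3.75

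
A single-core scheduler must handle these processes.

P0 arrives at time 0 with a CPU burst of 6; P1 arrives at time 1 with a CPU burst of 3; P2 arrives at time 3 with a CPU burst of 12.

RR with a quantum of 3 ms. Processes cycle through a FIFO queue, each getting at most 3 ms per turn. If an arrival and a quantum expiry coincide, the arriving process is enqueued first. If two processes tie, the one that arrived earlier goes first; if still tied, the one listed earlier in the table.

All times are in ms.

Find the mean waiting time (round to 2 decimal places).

4.67

Gantt: | P0 0-3 | P1 3-6 | P2 6-9 | P0 9-12 | P2 12-21 |
Completion: P0=12  P1=6  P2=21
Turnaround (C−A): P0=12  P1=5  P2=18
Waiting times: P0=6, P1=2, P2=6
Average waiting = (6+2+6) / 3 = 14/3 = 4.67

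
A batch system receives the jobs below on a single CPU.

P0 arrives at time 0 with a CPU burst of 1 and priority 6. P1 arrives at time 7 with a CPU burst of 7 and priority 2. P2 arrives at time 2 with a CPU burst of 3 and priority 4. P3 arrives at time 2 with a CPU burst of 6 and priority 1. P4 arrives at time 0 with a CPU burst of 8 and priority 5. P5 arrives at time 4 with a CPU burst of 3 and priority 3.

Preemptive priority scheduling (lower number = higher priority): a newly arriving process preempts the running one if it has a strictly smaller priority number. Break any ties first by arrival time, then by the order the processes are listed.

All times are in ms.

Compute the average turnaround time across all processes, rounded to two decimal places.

17.00

Gantt: | P4 0-2 | P3 2-8 | P1 8-15 | P5 15-18 | P2 18-21 | P4 21-27 | P0 27-28 |
Completion: P0=28  P1=15  P2=21  P3=8  P4=27  P5=18
Turnaround (C−A): P0=28  P1=8  P2=19  P3=6  P4=27  P5=14
Turnaround times: P0=28, P1=8, P2=19, P3=6, P4=27, P5=14
Average turnaround = (28+8+19+6+27+14) / 6 = 102/6 = 17.00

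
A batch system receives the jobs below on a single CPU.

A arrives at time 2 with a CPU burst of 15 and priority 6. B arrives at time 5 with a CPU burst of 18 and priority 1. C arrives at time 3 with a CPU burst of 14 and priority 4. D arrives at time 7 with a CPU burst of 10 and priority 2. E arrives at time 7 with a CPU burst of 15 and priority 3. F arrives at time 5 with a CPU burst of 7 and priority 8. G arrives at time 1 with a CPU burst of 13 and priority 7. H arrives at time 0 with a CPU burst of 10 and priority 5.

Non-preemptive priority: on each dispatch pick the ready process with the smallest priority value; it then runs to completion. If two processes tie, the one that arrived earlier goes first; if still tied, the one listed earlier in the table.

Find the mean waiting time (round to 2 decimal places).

42.88

Timeline: | H 0-10 | B 10-28 | D 28-38 | E 38-53 | C 53-67 | A 67-82 | G 82-95 | F 95-102 |
Completion: A=82  B=28  C=67  D=38  E=53  F=102  G=95  H=10
Turnaround (C−A): A=80  B=23  C=64  D=31  E=46  F=97  G=94  H=10
Waiting times: A=65, B=5, C=50, D=21, E=31, F=90, G=81, H=0
Average waiting = (65+5+50+21+31+90+81+0) / 8 = 343/8 = 42.88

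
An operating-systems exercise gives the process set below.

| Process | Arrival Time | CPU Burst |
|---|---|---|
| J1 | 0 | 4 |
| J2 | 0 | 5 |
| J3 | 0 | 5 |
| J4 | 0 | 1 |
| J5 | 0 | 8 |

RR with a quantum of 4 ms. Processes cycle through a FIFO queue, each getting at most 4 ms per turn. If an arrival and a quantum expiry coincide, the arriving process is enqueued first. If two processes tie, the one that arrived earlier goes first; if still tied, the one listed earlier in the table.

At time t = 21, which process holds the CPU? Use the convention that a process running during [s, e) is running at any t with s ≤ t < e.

J5

Schedule: | J1 0-4 | J2 4-8 | J3 8-12 | J4 12-13 | J5 13-17 | J2 17-18 | J3 18-19 | J5 19-23 |
Completion: J1=4  J2=18  J3=19  J4=13  J5=23
Turnaround (C−A): J1=4  J2=18  J3=19  J4=13  J5=23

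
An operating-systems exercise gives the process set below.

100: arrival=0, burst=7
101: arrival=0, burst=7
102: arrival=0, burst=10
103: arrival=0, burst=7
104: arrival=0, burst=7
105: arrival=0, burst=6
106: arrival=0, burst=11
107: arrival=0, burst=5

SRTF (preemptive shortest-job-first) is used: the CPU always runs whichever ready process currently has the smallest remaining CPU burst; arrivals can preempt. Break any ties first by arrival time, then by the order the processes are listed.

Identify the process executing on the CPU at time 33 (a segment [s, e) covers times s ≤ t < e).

Timeline: | 107 0-5 | 105 5-11 | 100 11-18 | 101 18-25 | 103 25-32 | 104 32-39 | 102 39-49 | 106 49-60 |
Completion: 100=18  101=25  102=49  103=32  104=39  105=11  106=60  107=5
Turnaround (C−A): 100=18  101=25  102=49  103=32  104=39  105=11  106=60  107=5

104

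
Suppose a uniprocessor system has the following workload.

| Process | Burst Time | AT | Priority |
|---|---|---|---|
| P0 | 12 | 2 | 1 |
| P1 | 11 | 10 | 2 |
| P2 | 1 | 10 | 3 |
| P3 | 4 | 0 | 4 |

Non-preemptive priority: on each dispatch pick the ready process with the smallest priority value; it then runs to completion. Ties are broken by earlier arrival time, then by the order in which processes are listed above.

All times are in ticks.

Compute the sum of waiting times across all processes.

Schedule: | P3 0-4 | P0 4-16 | P1 16-27 | P2 27-28 |
Completion: P0=16  P1=27  P2=28  P3=4
Turnaround (C−A): P0=14  P1=17  P2=18  P3=4
Waiting = turnaround − burst: P0=2, P1=6, P2=17, P3=0
Total waiting = 2 + 6 + 17 + 0 = 25

25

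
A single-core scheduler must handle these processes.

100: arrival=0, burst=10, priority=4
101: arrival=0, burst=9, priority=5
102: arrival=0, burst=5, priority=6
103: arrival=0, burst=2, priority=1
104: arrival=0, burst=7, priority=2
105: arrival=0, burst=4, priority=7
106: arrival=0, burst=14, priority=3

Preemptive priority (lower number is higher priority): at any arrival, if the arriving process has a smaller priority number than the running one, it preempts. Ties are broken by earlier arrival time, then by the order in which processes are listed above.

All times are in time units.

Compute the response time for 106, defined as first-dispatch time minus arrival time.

9

Gantt: | 103 0-2 | 104 2-9 | 106 9-23 | 100 23-33 | 101 33-42 | 102 42-47 | 105 47-51 |
Completion: 100=33  101=42  102=47  103=2  104=9  105=51  106=23
Turnaround (C−A): 100=33  101=42  102=47  103=2  104=9  105=51  106=23
Response(106) = first start − arrival = 9 − 0 = 9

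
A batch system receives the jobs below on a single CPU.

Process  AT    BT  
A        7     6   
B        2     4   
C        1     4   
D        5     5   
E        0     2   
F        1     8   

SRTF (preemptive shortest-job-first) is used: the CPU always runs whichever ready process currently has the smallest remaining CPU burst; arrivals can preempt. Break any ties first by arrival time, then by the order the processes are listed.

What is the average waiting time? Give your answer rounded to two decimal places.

Schedule: | E 0-2 | C 2-6 | B 6-10 | D 10-15 | A 15-21 | F 21-29 |
Completion: A=21  B=10  C=6  D=15  E=2  F=29
Turnaround (C−A): A=14  B=8  C=5  D=10  E=2  F=28
Waiting times: A=8, B=4, C=1, D=5, E=0, F=20
Average waiting = (8+4+1+5+0+20) / 6 = 38/6 = 6.33

6.33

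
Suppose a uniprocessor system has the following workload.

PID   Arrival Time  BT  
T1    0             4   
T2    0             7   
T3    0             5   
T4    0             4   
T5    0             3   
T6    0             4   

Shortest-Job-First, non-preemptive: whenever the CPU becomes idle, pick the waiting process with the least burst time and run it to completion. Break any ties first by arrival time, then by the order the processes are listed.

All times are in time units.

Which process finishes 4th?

Gantt: | T5 0-3 | T1 3-7 | T4 7-11 | T6 11-15 | T3 15-20 | T2 20-27 |
Completion: T1=7  T2=27  T3=20  T4=11  T5=3  T6=15
Turnaround (C−A): T1=7  T2=27  T3=20  T4=11  T5=3  T6=15
Finish order: T5 → T1 → T4 → T6 → T3 → T2

T6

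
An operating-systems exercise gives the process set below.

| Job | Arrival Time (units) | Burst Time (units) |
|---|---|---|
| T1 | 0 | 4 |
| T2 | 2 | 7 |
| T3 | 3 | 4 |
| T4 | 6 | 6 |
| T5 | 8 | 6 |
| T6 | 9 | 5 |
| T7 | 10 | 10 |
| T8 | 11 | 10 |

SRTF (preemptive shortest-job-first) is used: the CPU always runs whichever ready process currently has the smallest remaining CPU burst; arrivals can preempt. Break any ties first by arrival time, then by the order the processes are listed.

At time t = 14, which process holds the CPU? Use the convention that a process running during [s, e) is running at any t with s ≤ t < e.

T6

Timeline: | T1 0-4 | T3 4-8 | T4 8-14 | T6 14-19 | T5 19-25 | T2 25-32 | T7 32-42 | T8 42-52 |
Completion: T1=4  T2=32  T3=8  T4=14  T5=25  T6=19  T7=42  T8=52
Turnaround (C−A): T1=4  T2=30  T3=5  T4=8  T5=17  T6=10  T7=32  T8=41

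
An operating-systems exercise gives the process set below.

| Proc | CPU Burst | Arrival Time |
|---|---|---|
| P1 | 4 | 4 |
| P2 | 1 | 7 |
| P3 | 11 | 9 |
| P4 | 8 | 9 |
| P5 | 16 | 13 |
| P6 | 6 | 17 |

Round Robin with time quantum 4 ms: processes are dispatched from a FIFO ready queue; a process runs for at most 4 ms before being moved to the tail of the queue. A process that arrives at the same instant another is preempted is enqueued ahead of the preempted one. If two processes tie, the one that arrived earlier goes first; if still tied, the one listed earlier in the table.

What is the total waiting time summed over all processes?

Timeline: | idle 0-4 | P1 4-8 | P2 8-9 | P3 9-13 | P4 13-17 | P5 17-21 | P3 21-25 | P6 25-29 | P4 29-33 | P5 33-37 | P3 37-40 | P6 40-42 | P5 42-50 |
Completion: P1=8  P2=9  P3=40  P4=33  P5=50  P6=42
Turnaround (C−A): P1=4  P2=2  P3=31  P4=24  P5=37  P6=25
Waiting = turnaround − burst: P1=0, P2=1, P3=20, P4=16, P5=21, P6=19
Total waiting = 0 + 1 + 20 + 16 + 21 + 19 = 77

77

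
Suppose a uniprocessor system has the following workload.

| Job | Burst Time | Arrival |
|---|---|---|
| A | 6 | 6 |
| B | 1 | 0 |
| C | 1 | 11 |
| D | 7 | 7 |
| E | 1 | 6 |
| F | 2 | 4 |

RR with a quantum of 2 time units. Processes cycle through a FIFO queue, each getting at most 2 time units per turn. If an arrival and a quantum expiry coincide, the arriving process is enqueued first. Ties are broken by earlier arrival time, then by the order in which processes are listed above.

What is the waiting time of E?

Schedule: | B 0-1 | idle 1-4 | F 4-6 | A 6-8 | E 8-9 | D 9-11 | A 11-13 | C 13-14 | D 14-16 | A 16-18 | D 18-21 |
Completion: A=18  B=1  C=14  D=21  E=9  F=6
Turnaround (C−A): A=12  B=1  C=3  D=14  E=3  F=2
Waiting(E) = turnaround − burst = 3 − 1 = 2

2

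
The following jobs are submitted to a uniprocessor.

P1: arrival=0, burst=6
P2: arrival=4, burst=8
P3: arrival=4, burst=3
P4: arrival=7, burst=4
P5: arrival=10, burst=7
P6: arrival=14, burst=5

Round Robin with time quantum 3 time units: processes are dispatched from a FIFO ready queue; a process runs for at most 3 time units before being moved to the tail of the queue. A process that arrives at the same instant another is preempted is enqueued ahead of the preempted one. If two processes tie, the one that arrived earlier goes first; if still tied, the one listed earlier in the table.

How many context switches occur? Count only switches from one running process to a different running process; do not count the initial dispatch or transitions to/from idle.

11

Timeline: | P1 0-6 | P2 6-9 | P3 9-12 | P4 12-15 | P2 15-18 | P5 18-21 | P6 21-24 | P4 24-25 | P2 25-27 | P5 27-30 | P6 30-32 | P5 32-33 |
Completion: P1=6  P2=27  P3=12  P4=25  P5=33  P6=32
Turnaround (C−A): P1=6  P2=23  P3=8  P4=18  P5=23  P6=18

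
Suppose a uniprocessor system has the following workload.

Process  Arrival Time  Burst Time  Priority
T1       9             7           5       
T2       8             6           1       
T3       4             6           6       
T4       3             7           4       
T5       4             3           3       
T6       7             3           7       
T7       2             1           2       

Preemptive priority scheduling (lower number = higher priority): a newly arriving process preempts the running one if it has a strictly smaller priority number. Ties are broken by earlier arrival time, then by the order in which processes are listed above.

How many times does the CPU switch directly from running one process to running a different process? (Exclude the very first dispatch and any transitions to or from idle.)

Gantt: | idle 0-2 | T7 2-3 | T4 3-4 | T5 4-7 | T4 7-8 | T2 8-14 | T4 14-19 | T1 19-26 | T3 26-32 | T6 32-35 |
Completion: T1=26  T2=14  T3=32  T4=19  T5=7  T6=35  T7=3
Turnaround (C−A): T1=17  T2=6  T3=28  T4=16  T5=3  T6=28  T7=1

8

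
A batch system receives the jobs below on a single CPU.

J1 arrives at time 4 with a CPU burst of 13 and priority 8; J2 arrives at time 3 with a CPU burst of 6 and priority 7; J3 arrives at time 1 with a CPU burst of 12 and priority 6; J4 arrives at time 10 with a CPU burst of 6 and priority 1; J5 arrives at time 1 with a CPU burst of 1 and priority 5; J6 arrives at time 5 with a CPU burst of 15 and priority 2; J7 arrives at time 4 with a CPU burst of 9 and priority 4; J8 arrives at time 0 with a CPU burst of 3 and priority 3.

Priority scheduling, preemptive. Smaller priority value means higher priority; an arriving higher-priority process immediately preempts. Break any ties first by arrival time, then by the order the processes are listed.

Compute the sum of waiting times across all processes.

Schedule: | J8 0-3 | J5 3-4 | J7 4-5 | J6 5-10 | J4 10-16 | J6 16-26 | J7 26-34 | J3 34-46 | J2 46-52 | J1 52-65 |
Completion: J1=65  J2=52  J3=46  J4=16  J5=4  J6=26  J7=34  J8=3
Turnaround (C−A): J1=61  J2=49  J3=45  J4=6  J5=3  J6=21  J7=30  J8=3
Waiting = turnaround − burst: J1=48, J2=43, J3=33, J4=0, J5=2, J6=6, J7=21, J8=0
Total waiting = 48 + 43 + 33 + 0 + 2 + 6 + 21 + 0 = 153

153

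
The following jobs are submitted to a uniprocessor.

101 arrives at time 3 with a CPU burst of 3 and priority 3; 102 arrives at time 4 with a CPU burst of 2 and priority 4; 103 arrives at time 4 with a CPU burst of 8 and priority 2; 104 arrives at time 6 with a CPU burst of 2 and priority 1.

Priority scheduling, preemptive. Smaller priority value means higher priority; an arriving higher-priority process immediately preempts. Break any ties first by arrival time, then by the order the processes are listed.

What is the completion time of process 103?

Gantt: | idle 0-3 | 101 3-4 | 103 4-6 | 104 6-8 | 103 8-14 | 101 14-16 | 102 16-18 |
Completion: 101=16  102=18  103=14  104=8
Turnaround (C−A): 101=13  102=14  103=10  104=2

14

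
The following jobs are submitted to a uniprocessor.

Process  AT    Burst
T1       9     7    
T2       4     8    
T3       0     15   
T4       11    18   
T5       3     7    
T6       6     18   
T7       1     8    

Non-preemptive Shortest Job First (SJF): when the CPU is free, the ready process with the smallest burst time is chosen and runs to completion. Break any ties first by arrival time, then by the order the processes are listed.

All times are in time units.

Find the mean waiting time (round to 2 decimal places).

Timeline: | T3 0-15 | T5 15-22 | T1 22-29 | T7 29-37 | T2 37-45 | T6 45-63 | T4 63-81 |
Completion: T1=29  T2=45  T3=15  T4=81  T5=22  T6=63  T7=37
Waiting times: T1=13, T2=33, T3=0, T4=52, T5=12, T6=39, T7=28
Average waiting = (13+33+0+52+12+39+28) / 7 = 177/7 = 25.29

25.29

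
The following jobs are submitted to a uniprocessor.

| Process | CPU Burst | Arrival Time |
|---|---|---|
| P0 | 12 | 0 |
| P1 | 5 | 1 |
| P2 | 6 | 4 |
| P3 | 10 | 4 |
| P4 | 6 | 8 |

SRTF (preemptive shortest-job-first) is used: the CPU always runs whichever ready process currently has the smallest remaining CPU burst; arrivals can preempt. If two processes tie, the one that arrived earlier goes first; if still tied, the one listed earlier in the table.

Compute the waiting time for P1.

Schedule: | P0 0-1 | P1 1-6 | P2 6-12 | P4 12-18 | P3 18-28 | P0 28-39 |
Completion: P0=39  P1=6  P2=12  P3=28  P4=18
Waiting(P1) = turnaround − burst = 5 − 5 = 0

0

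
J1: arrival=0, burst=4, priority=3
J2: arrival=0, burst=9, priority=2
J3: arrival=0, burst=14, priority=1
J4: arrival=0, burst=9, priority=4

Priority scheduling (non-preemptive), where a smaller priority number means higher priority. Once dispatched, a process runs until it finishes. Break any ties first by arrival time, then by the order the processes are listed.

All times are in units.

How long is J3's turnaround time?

Timeline: | J3 0-14 | J2 14-23 | J1 23-27 | J4 27-36 |
Completion: J1=27  J2=23  J3=14  J4=36
Turnaround (C−A): J1=27  J2=23  J3=14  J4=36
Turnaround(J3) = completion − arrival = 14 − 0 = 14

14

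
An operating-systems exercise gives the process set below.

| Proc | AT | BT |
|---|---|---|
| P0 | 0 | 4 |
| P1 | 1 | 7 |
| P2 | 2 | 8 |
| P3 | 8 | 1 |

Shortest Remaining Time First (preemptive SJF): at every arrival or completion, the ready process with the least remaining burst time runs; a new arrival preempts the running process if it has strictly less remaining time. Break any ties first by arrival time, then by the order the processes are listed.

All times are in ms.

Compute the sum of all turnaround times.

34

Gantt: | P0 0-4 | P1 4-8 | P3 8-9 | P1 9-12 | P2 12-20 |
Completion: P0=4  P1=12  P2=20  P3=9
Turnaround = completion − arrival: P0=4, P1=11, P2=18, P3=1
Total turnaround = 4 + 11 + 18 + 1 = 34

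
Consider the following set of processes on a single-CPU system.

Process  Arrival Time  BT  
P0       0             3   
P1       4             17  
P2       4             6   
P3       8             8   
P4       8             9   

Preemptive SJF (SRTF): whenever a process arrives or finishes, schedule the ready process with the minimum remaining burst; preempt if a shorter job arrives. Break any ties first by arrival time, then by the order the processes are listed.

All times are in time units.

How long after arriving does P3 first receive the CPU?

2

Schedule: | P0 0-3 | idle 3-4 | P2 4-10 | P3 10-18 | P4 18-27 | P1 27-44 |
Completion: P0=3  P1=44  P2=10  P3=18  P4=27
Turnaround (C−A): P0=3  P1=40  P2=6  P3=10  P4=19
Response(P3) = first start − arrival = 10 − 8 = 2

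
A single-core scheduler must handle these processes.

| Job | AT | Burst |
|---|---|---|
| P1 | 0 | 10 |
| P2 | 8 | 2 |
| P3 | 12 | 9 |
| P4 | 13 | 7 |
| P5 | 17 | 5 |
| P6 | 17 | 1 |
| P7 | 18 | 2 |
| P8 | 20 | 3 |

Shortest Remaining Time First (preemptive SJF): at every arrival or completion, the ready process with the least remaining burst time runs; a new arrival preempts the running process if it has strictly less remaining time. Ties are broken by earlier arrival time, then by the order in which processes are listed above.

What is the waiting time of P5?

9

Gantt: | P1 0-10 | P2 10-12 | P3 12-13 | P4 13-17 | P6 17-18 | P7 18-20 | P4 20-23 | P8 23-26 | P5 26-31 | P3 31-39 |
Completion: P1=10  P2=12  P3=39  P4=23  P5=31  P6=18  P7=20  P8=26
Waiting(P5) = turnaround − burst = 14 − 5 = 9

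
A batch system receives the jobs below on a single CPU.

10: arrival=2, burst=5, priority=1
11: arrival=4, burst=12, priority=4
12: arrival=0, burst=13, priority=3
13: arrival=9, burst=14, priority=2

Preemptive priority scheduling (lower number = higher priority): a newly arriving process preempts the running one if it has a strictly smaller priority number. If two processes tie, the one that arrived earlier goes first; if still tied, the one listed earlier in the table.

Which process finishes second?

13

Schedule: | 12 0-2 | 10 2-7 | 12 7-9 | 13 9-23 | 12 23-32 | 11 32-44 |
Completion: 10=7  11=44  12=32  13=23
Turnaround (C−A): 10=5  11=40  12=32  13=14
Finish order: 10 → 13 → 12 → 11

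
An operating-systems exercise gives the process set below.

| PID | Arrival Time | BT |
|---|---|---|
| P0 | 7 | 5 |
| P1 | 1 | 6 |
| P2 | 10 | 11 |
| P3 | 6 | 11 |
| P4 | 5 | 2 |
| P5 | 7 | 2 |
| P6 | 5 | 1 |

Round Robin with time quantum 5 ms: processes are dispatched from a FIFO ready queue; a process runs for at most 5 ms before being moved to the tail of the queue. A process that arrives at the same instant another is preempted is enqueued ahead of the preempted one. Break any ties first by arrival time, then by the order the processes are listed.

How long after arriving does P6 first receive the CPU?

3

Timeline: | idle 0-1 | P1 1-6 | P4 6-8 | P6 8-9 | P3 9-14 | P1 14-15 | P0 15-20 | P5 20-22 | P2 22-27 | P3 27-32 | P2 32-37 | P3 37-38 | P2 38-39 |
Completion: P0=20  P1=15  P2=39  P3=38  P4=8  P5=22  P6=9
Response(P6) = first start − arrival = 8 − 5 = 3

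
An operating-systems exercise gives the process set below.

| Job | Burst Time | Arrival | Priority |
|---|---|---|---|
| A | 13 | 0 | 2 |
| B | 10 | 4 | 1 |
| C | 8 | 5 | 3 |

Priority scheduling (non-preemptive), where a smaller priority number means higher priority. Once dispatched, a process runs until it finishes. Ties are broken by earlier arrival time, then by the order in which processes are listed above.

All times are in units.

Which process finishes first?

A

Schedule: | A 0-13 | B 13-23 | C 23-31 |
Completion: A=13  B=23  C=31
Turnaround (C−A): A=13  B=19  C=26
Finish order: A → B → C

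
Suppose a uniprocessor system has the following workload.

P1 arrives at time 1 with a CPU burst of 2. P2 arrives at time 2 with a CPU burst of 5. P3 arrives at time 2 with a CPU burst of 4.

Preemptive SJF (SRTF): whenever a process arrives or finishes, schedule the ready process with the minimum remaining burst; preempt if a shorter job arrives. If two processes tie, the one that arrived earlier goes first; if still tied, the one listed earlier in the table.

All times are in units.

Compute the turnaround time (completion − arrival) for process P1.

2

Schedule: | idle 0-1 | P1 1-3 | P3 3-7 | P2 7-12 |
Completion: P1=3  P2=12  P3=7
Turnaround(P1) = completion − arrival = 3 − 1 = 2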